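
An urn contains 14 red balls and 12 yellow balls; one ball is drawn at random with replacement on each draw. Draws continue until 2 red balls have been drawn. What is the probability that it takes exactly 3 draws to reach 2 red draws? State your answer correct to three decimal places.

0.268

Y = trial on which the second success occurs; negative binomial, r=2, p=0.538462.
P(Y=3) = C(2,1) · p^2 · (1−p)^1
= 2 · 0.28994 · 0.46154 = 0.26764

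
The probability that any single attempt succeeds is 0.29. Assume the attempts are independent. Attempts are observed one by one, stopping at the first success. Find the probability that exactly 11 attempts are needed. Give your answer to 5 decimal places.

0.00944

Geometric (trials to first success), p = 0.29.
P(Y = 11) = (1−p)^10 · p = 0.032552 · 0.29 = 0.0094402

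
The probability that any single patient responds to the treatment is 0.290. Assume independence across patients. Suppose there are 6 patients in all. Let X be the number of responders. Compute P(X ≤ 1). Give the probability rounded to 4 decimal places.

0.4420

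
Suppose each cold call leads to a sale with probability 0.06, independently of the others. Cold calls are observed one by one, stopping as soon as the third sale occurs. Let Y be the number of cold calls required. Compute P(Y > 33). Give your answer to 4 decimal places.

Needing more than 33 cold calls ⇔ fewer than 3 successes in the first 33. With X ~ Binomial(33, 0.06), P(Y > 33) = P(X ≤ 2).
  k=0: C(33,0)·0.06^0·0.94^33 = 0.129783
  k=1: C(33,1)·0.06^1·0.94^32 = 0.273374
  k=2: C(33,2)·0.06^2·0.94^31 = 0.279190
P(X ≤ 2) = 0.682347

0.6823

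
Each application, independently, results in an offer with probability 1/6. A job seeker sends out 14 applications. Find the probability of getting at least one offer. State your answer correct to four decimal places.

P(at least one) = 1 − P(none) = 1 − (1 − 0.166667)^14
= 1 − 0.077887 = 0.922113

0.9221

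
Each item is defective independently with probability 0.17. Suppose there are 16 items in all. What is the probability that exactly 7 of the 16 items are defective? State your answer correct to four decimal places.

X ~ Binomial(n=16, p=0.17).
P(X=7) = C(16,7) · p^7 · (1−p)^9
= 11440 · 4.1034e-06 · 0.18694 = 0.008775

0.0088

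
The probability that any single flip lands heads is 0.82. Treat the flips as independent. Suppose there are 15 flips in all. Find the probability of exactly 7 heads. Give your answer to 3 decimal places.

0.002

X ~ Binomial(n=15, p=0.82).
P(X=7) = C(15,7) · p^7 · (1−p)^8
= 6435 · 0.24929 · 1.102e-06 = 0.00177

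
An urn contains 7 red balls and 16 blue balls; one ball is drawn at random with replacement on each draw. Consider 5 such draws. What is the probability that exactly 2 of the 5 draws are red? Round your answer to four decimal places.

0.3118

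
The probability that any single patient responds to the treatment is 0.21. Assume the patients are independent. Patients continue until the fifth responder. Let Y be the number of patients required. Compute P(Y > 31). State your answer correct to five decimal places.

0.19020

Needing more than 31 patients ⇔ fewer than 5 successes in the first 31. With X ~ Binomial(31, 0.21), P(Y > 31) = P(X ≤ 4).
  k=0: C(31,0)·0.21^0·0.79^31 = 0.0006706
  k=1: C(31,1)·0.21^1·0.79^30 = 0.0055258
  k=2: C(31,2)·0.21^2·0.79^29 = 0.0220332
  k=3: C(31,3)·0.21^3·0.79^28 = 0.0566169
  k=4: C(31,4)·0.21^4·0.79^27 = 0.1053504
P(X ≤ 4) = 0.1901969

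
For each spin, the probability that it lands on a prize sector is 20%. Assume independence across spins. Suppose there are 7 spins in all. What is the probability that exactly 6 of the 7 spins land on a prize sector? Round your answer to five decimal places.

X ~ Binomial(n=7, p=0.20).
P(X=6) = C(7,6) · p^6 · (1−p)^1
= 7 · 6.4e-05 · 0.8 = 0.0003584

0.00036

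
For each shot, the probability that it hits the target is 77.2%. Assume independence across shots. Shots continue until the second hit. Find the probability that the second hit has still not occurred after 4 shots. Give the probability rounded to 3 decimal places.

0.039

Needing more than 4 shots ⇔ fewer than 2 successes in the first 4. With X ~ Binomial(4, 0.772), P(Y > 4) = P(X ≤ 1).
  k=0: C(4,0)·0.772^0·0.228^4 = 0.00270
  k=1: C(4,1)·0.772^1·0.228^3 = 0.03660
P(X ≤ 1) = 0.03930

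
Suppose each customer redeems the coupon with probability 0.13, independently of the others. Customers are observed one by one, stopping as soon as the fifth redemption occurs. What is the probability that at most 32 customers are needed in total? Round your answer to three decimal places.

Finishing within 32 customers ⇔ at least 5 successes in the first 32. With X ~ Binomial(32, 0.13), P(Y ≤ 32) = 1 − P(X ≤ 4).
  k=0: C(32,0)·0.13^0·0.87^32 = 0.01160
  k=1: C(32,1)·0.13^1·0.87^31 = 0.05549
  k=2: C(32,2)·0.13^2·0.87^30 = 0.12851
  k=3: C(32,3)·0.13^3·0.87^29 = 0.19203
  k=4: C(32,4)·0.13^4·0.87^28 = 0.20803
1 − 0.59567 = 0.40433

0.404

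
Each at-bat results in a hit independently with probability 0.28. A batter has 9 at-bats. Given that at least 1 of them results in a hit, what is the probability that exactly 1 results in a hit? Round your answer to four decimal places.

X ~ Binomial(9, 0.28). Want P(X=1 | X≥1) = P(X=1) / P(X≥1).
P(X=1) = C(9,1)·0.28^1·0.72^8 = 0.181995
P(X≥1) = 1 − 0.051999 = 0.948001
Ratio = 0.181995 / 0.948001 = 0.191978

0.1920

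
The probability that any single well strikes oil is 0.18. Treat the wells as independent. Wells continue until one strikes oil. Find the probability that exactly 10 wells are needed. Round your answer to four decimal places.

Geometric (trials to first success), p = 0.18.
P(Y = 10) = (1−p)^9 · p = 0.16762 · 0.18 = 0.030172

0.0302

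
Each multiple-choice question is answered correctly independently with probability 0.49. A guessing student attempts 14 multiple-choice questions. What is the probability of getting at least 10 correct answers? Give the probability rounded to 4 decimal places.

0.0782

X ~ Binomial(14, 0.49); P(X ≥ 10) = Σ C(14,k) p^k (1−p)^(14−k) over k:
  k=10: C(14,10)·0.49^10·0.51^4 = 0.054035
  k=11: C(14,11)·0.49^11·0.51^3 = 0.018879
  k=12: C(14,12)·0.49^12·0.51^2 = 0.004535
  k=13: C(14,13)·0.49^13·0.51^1 = 0.000670
  k=14: C(14,14)·0.49^14·0.51^0 = 0.000046
Total = 0.078164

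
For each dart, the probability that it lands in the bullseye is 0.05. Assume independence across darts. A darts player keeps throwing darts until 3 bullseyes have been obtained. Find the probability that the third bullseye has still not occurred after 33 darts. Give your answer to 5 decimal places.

0.77281

Needing more than 33 darts ⇔ fewer than 3 successes in the first 33. With X ~ Binomial(33, 0.05), P(Y > 33) = P(X ≤ 2).
  k=0: C(33,0)·0.05^0·0.95^33 = 0.1840259
  k=1: C(33,1)·0.05^1·0.95^32 = 0.3196239
  k=2: C(33,2)·0.05^2·0.95^31 = 0.2691570
P(X ≤ 2) = 0.7728069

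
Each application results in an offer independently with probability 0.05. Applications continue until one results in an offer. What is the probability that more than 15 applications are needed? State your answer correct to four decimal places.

Y = number of applications to the first success; geometric, p = 0.05.
P(Y > 15) = P(first 15 all fail) = (1−p)^15 = 0.463291

0.4633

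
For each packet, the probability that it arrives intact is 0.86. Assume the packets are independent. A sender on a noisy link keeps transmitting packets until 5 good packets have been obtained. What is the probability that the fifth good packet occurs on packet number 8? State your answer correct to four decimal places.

0.0452

Y = trial on which the fifth success occurs; negative binomial, r=5, p=0.86.
P(Y=8) = C(7,4) · p^5 · (1−p)^3
= 35 · 0.47043 · 0.002744 = 0.045180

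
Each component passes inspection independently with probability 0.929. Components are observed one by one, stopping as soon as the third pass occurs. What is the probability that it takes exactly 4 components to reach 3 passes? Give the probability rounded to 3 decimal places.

0.171

Y = trial on which the third success occurs; negative binomial, r=3, p=0.929.
P(Y=4) = C(3,2) · p^3 · (1−p)^1
= 3 · 0.80177 · 0.071 = 0.17078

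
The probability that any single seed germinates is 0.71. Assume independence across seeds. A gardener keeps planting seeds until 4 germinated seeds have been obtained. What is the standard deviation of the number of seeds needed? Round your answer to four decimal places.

1.5169

Y = total seeds until the fourth success; negative binomial with r=4, p=0.71.
SD(Y) = √[r(1−p)/p²] = √(2.301131) = 1.516948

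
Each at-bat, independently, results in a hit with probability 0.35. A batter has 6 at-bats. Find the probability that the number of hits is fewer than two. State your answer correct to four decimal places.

X ~ Binomial(6, 0.35); P(X ≤ 1) = Σ C(6,k) p^k (1−p)^(6−k) over k:
  k=0: C(6,0)·0.35^0·0.65^6 = 0.075419
  k=1: C(6,1)·0.35^1·0.65^5 = 0.243661
Total = 0.319080

0.3191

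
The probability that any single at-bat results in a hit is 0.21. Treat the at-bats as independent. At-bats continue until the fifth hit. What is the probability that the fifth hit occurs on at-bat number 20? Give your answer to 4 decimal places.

Y = trial on which the fifth success occurs; negative binomial, r=5, p=0.21.
P(Y=20) = C(19,4) · p^5 · (1−p)^15
= 3876 · 0.00040841 · 0.029134 = 0.046120

0.0461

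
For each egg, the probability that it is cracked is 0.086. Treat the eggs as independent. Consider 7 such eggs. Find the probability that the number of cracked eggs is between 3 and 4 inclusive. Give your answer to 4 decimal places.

0.0170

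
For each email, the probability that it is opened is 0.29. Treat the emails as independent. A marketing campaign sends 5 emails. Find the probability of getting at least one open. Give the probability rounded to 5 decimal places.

0.81958

P(at least one) = 1 − P(none) = 1 − (1 − 0.29)^5
= 1 − 0.1804229 = 0.8195771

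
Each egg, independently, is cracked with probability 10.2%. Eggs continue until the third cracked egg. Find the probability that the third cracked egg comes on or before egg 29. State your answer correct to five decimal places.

0.57908

Finishing within 29 eggs ⇔ at least 3 successes in the first 29. With X ~ Binomial(29, 0.102), P(Y ≤ 29) = 1 − P(X ≤ 2).
  k=0: C(29,0)·0.102^0·0.898^29 = 0.0441584
  k=1: C(29,1)·0.102^1·0.898^28 = 0.1454573
  k=2: C(29,2)·0.102^2·0.898^27 = 0.2313063
1 − 0.4209221 = 0.5790779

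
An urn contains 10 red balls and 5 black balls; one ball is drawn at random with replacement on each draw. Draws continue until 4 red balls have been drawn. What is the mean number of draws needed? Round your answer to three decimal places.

6.000

Y = total draws until the fourth success; negative binomial with r=4, p=0.666667.
E[Y] = r / p = 4 / 0.666667 = 6.00000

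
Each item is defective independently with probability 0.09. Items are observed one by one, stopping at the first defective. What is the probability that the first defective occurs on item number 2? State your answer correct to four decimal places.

Geometric (trials to first success), p = 0.09.
P(Y = 2) = (1−p)^1 · p = 0.91 · 0.09 = 0.081900

0.0819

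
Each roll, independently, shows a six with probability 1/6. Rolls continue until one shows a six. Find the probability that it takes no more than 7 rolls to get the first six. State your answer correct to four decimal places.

0.7209

Y = number of rolls to the first success; geometric, p = 0.166667.
P(Y ≤ 7) = 1 − (1−p)^7 = 1 − 0.279082 = 0.720918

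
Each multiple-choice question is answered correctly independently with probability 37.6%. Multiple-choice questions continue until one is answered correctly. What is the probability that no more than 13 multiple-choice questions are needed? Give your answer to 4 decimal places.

Y = number of multiple-choice questions to the first success; geometric, p = 0.376.
P(Y ≤ 13) = 1 − (1−p)^13 = 1 − 0.002175 = 0.997825

0.9978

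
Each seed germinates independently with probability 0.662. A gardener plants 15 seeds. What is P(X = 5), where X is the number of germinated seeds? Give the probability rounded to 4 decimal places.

0.0074

X ~ Binomial(n=15, p=0.662).
P(X=5) = C(15,5) · p^5 · (1−p)^10
= 3003 · 0.12714 · 1.9461e-05 = 0.007430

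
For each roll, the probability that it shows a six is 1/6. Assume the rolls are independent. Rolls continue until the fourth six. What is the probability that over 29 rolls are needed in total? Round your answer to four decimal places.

0.2642

Needing more than 29 rolls ⇔ fewer than 4 successes in the first 29. With X ~ Binomial(29, 0.166667), P(Y > 29) = P(X ≤ 3).
  k=0: C(29,0)·0.166667^0·0.833333^29 = 0.005055
  k=1: C(29,1)·0.166667^1·0.833333^28 = 0.029321
  k=2: C(29,2)·0.166667^2·0.833333^27 = 0.082097
  k=3: C(29,3)·0.166667^3·0.833333^26 = 0.147775
P(X ≤ 3) = 0.264249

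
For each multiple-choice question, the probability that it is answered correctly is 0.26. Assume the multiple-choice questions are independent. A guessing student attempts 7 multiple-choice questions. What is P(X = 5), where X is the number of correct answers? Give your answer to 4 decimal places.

0.0137

X ~ Binomial(n=7, p=0.26).
P(X=5) = C(7,5) · p^5 · (1−p)^2
= 21 · 0.0011881 · 0.5476 = 0.013663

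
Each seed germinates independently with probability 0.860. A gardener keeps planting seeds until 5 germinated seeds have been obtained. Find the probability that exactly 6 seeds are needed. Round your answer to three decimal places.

0.329

Y = trial on which the fifth success occurs; negative binomial, r=5, p=0.86.
P(Y=6) = C(5,4) · p^5 · (1−p)^1
= 5 · 0.47043 · 0.14 = 0.32930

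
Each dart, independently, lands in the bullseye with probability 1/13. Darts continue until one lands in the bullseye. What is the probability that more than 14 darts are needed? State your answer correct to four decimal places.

Y = number of darts to the first success; geometric, p = 0.076923.
P(Y > 14) = P(first 14 all fail) = (1−p)^14 = 0.326085

0.3261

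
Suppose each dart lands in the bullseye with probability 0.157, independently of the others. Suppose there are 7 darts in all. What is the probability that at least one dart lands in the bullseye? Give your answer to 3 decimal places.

P(at least one) = 1 − P(none) = 1 − (1 − 0.157)^7
= 1 − 0.30255 = 0.69745

0.697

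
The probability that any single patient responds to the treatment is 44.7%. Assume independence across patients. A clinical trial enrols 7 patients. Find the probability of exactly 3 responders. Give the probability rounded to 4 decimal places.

0.2923

X ~ Binomial(n=7, p=0.447).
P(X=3) = C(7,3) · p^3 · (1−p)^4
= 35 · 0.089315 · 0.093519 = 0.292342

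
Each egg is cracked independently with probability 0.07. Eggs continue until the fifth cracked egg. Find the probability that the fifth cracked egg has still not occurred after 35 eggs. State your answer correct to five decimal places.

Needing more than 35 eggs ⇔ fewer than 5 successes in the first 35. With X ~ Binomial(35, 0.07), P(Y > 35) = P(X ≤ 4).
  k=0: C(35,0)·0.07^0·0.93^35 = 0.0788684
  k=1: C(35,1)·0.07^1·0.93^34 = 0.2077717
  k=2: C(35,2)·0.07^2·0.93^33 = 0.2658584
  k=3: C(35,3)·0.07^3·0.93^32 = 0.2201193
  k=4: C(35,4)·0.07^4·0.93^31 = 0.1325450
P(X ≤ 4) = 0.9051627

0.90516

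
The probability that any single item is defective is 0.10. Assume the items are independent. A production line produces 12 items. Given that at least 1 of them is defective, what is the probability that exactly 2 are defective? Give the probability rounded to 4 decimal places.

X ~ Binomial(12, 0.10). Want P(X=2 | X≥1) = P(X=2) / P(X≥1).
P(X=2) = C(12,2)·0.10^2·0.90^10 = 0.230128
P(X≥1) = 1 − 0.282430 = 0.717570
Ratio = 0.230128 / 0.717570 = 0.320704

0.3207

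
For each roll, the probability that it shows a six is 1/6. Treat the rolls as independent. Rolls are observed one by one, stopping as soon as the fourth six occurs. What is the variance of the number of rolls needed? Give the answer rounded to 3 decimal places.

Y = total rolls until the fourth success; negative binomial with r=4, p=0.166667.
Var(Y) = r(1−p)/p² = 4·0.833333 / 0.166667² = 120.00000

120.000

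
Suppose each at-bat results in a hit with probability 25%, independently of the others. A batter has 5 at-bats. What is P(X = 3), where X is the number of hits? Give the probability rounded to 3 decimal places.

0.088

X ~ Binomial(n=5, p=0.25).
P(X=3) = C(5,3) · p^3 · (1−p)^2
= 10 · 0.015625 · 0.5625 = 0.08789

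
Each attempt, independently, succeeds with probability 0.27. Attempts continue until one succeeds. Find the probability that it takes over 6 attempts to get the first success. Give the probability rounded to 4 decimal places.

0.1513

Y = number of attempts to the first success; geometric, p = 0.27.
P(Y > 6) = P(first 6 all fail) = (1−p)^6 = 0.151334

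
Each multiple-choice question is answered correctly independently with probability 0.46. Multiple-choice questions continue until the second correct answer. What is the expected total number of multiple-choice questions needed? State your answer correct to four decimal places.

4.3478

Y = total multiple-choice questions until the second success; negative binomial with r=2, p=0.46.
E[Y] = r / p = 2 / 0.46 = 4.347826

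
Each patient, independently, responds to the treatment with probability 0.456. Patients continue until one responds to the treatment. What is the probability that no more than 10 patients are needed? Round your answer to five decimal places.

0.99773

Y = number of patients to the first success; geometric, p = 0.456.
P(Y ≤ 10) = 1 − (1−p)^10 = 1 − 0.0022698 = 0.9977302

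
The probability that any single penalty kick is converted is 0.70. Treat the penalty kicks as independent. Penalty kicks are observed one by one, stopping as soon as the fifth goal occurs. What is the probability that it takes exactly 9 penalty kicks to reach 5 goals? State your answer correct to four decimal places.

Y = trial on which the fifth success occurs; negative binomial, r=5, p=0.70.
P(Y=9) = C(8,4) · p^5 · (1−p)^4
= 70 · 0.16807 · 0.0081 = 0.095296

0.0953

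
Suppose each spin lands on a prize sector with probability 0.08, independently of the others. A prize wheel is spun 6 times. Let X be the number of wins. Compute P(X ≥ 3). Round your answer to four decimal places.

X ~ Binomial(6, 0.08); P(X ≥ 3) = Σ C(6,k) p^k (1−p)^(6−k) over k:
  k=3: C(6,3)·0.08^3·0.92^3 = 0.007974
  k=4: C(6,4)·0.08^4·0.92^2 = 0.000520
  k=5: C(6,5)·0.08^5·0.92^1 = 0.000018
  k=6: C(6,6)·0.08^6·0.92^0 = 0.000000
Total = 0.008512

0.0085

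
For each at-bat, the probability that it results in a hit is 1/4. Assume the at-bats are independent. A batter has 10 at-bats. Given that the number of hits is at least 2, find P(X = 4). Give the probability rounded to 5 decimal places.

0.19313

X ~ Binomial(10, 0.25). Want P(X=4 | X≥2) = P(X=4) / P(X≥2).
P(X=4) = C(10,4)·0.25^4·0.75^6 = 0.1459980
P(X≥2) = 1 − 0.0563135 − 0.1877117 = 0.7559748
Ratio = 0.1459980 / 0.7559748 = 0.1931255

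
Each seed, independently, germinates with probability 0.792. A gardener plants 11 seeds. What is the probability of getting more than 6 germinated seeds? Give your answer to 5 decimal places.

0.94145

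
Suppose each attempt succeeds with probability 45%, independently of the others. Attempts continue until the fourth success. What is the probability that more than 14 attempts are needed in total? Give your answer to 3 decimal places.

0.063

Needing more than 14 attempts ⇔ fewer than 4 successes in the first 14. With X ~ Binomial(14, 0.45), P(Y > 14) = P(X ≤ 3).
  k=0: C(14,0)·0.45^0·0.55^14 = 0.00023
  k=1: C(14,1)·0.45^1·0.55^13 = 0.00265
  k=2: C(14,2)·0.45^2·0.55^12 = 0.01412
  k=3: C(14,3)·0.45^3·0.55^11 = 0.04621
P(X ≤ 3) = 0.06322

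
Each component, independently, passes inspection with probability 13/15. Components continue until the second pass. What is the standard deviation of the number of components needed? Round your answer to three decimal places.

Y = total components until the second success; negative binomial with r=2, p=0.866667.
SD(Y) = √[r(1−p)/p²] = √(0.35503) = 0.59584

0.596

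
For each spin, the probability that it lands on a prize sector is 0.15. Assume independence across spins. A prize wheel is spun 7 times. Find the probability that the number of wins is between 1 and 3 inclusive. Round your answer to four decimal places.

X ~ Binomial(7, 0.15); P(1 ≤ X ≤ 3) = Σ C(7,k) p^k (1−p)^(7−k) over k:
  k=1: C(7,1)·0.15^1·0.85^6 = 0.396007
  k=2: C(7,2)·0.15^2·0.85^5 = 0.209651
  k=3: C(7,3)·0.15^3·0.85^4 = 0.061662
Total = 0.667320

0.6673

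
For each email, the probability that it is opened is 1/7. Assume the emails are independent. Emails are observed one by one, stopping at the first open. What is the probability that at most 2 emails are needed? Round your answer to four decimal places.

0.2653

Y = number of emails to the first success; geometric, p = 0.142857.
P(Y ≤ 2) = 1 − (1−p)^2 = 1 − 0.734694 = 0.265306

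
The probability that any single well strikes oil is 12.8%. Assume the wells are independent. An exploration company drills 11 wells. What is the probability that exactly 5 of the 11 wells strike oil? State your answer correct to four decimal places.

0.0070

X ~ Binomial(n=11, p=0.128).
P(X=5) = C(11,5) · p^5 · (1−p)^6
= 462 · 3.436e-05 · 0.43964 = 0.006979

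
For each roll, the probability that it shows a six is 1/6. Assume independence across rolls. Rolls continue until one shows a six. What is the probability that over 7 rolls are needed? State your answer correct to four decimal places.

Y = number of rolls to the first success; geometric, p = 0.166667.
P(Y > 7) = P(first 7 all fail) = (1−p)^7 = 0.279082

0.2791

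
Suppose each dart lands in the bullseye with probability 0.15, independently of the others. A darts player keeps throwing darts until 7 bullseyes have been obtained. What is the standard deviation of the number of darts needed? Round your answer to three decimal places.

Y = total darts until the seventh success; negative binomial with r=7, p=0.15.
SD(Y) = √[r(1−p)/p²] = √(264.44444) = 16.26175

16.262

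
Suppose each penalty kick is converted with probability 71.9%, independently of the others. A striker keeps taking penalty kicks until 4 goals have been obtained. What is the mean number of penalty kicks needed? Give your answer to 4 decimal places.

Y = total penalty kicks until the fourth success; negative binomial with r=4, p=0.719.
E[Y] = r / p = 4 / 0.719 = 5.563282

5.5633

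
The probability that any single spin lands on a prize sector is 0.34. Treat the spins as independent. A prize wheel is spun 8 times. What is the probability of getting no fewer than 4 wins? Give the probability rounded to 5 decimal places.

X ~ Binomial(8, 0.34); P(X ≥ 4) = Σ C(8,k) p^k (1−p)^(8−k) over k:
  k=4: C(8,4)·0.34^4·0.66^4 = 0.1774964
  k=5: C(8,5)·0.34^5·0.66^3 = 0.0731500
  k=6: C(8,6)·0.34^6·0.66^2 = 0.0188417
  k=7: C(8,7)·0.34^7·0.66^1 = 0.0027732
  k=8: C(8,8)·0.34^8·0.66^0 = 0.0001786
Total = 0.2724399

0.27244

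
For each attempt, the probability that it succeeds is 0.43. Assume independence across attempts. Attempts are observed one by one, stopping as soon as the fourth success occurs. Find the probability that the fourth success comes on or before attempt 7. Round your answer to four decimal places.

0.3498

Finishing within 7 attempts ⇔ at least 4 successes in the first 7. With X ~ Binomial(7, 0.43), P(Y ≤ 7) = 1 − P(X ≤ 3).
  k=0: C(7,0)·0.43^0·0.57^7 = 0.019549
  k=1: C(7,1)·0.43^1·0.57^6 = 0.103232
  k=2: C(7,2)·0.43^2·0.57^5 = 0.233631
  k=3: C(7,3)·0.43^3·0.57^4 = 0.293747
1 − 0.650159 = 0.349841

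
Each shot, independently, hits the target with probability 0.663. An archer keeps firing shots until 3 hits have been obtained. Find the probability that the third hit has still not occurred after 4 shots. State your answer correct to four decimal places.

0.4139

Needing more than 4 shots ⇔ fewer than 3 successes in the first 4. With X ~ Binomial(4, 0.663), P(Y > 4) = P(X ≤ 2).
  k=0: C(4,0)·0.663^0·0.337^4 = 0.012898
  k=1: C(4,1)·0.663^1·0.337^3 = 0.101499
  k=2: C(4,2)·0.663^2·0.337^2 = 0.299528
P(X ≤ 2) = 0.413926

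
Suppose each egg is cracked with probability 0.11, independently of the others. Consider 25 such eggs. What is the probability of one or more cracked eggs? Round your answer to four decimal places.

P(at least one) = 1 − P(none) = 1 − (1 − 0.11)^25
= 1 − 0.054294 = 0.945706

0.9457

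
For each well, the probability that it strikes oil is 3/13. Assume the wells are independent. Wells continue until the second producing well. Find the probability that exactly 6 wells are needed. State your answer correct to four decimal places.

Y = trial on which the second success occurs; negative binomial, r=2, p=0.230769.
P(Y=6) = C(5,1) · p^2 · (1−p)^4
= 5 · 0.053254 · 0.35013 = 0.093229

0.0932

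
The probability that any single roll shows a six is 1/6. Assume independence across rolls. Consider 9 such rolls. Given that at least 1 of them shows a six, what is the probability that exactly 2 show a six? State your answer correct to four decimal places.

X ~ Binomial(9, 0.166667). Want P(X=2 | X≥1) = P(X=2) / P(X≥1).
P(X=2) = C(9,2)·0.166667^2·0.833333^7 = 0.279082
P(X≥1) = 1 − 0.193807 = 0.806193
Ratio = 0.279082 / 0.806193 = 0.346172

0.3462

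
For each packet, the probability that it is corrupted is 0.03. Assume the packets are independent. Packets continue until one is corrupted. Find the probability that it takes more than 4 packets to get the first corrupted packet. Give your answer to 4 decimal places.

0.8853

Y = number of packets to the first success; geometric, p = 0.03.
P(Y > 4) = P(first 4 all fail) = (1−p)^4 = 0.885293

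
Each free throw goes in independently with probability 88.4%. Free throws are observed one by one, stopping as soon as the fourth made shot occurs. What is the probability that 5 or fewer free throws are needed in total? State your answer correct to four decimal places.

Finishing within 5 free throws ⇔ at least 4 successes in the first 5. With X ~ Binomial(5, 0.884), P(Y ≤ 5) = 1 − P(X ≤ 3).
  k=0: C(5,0)·0.884^0·0.116^5 = 0.000021
  k=1: C(5,1)·0.884^1·0.116^4 = 0.000800
  k=2: C(5,2)·0.884^2·0.116^3 = 0.012198
  k=3: C(5,3)·0.884^3·0.116^2 = 0.092955
1 − 0.105974 = 0.894026

0.8940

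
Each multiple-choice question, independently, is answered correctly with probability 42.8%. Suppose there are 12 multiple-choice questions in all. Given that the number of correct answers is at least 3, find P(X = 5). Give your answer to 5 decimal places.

0.24181

X ~ Binomial(12, 0.428). Want P(X=5 | X≥3) = P(X=5) / P(X≥3).
P(X=5) = C(12,5)·0.428^5·0.572^7 = 0.2278853
P(X≥3) = 1 − 0.0012267 − 0.0110149 − 0.0453306 = 0.9424277
Ratio = 0.2278853 / 0.9424277 = 0.2418066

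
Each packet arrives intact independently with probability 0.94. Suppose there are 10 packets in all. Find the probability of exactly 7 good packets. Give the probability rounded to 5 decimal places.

0.01681

X ~ Binomial(n=10, p=0.94).
P(X=7) = C(10,7) · p^7 · (1−p)^3
= 120 · 0.64848 · 0.000216 = 0.0168085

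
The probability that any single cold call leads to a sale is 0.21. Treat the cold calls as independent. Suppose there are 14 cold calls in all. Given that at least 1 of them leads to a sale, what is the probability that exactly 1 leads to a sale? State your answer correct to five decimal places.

X ~ Binomial(14, 0.21). Want P(X=1 | X≥1) = P(X=1) / P(X≥1).
P(X=1) = C(14,1)·0.21^1·0.79^13 = 0.1372459
P(X≥1) = 1 − 0.0368790 = 0.9631210
Ratio = 0.1372459 / 0.9631210 = 0.1425012

0.14250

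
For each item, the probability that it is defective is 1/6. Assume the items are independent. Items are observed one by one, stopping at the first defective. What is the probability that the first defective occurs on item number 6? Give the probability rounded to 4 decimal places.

0.0670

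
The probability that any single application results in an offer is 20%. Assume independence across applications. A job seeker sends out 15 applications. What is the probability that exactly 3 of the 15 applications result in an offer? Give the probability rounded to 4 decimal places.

X ~ Binomial(n=15, p=0.20).
P(X=3) = C(15,3) · p^3 · (1−p)^12
= 455 · 0.008 · 0.068719 = 0.250139

0.2501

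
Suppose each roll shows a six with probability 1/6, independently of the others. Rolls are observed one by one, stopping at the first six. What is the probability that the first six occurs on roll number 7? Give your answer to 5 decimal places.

0.05582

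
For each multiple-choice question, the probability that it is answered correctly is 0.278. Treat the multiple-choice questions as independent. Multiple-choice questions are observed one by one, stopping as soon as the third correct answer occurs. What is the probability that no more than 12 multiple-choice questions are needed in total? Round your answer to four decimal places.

Finishing within 12 multiple-choice questions ⇔ at least 3 successes in the first 12. With X ~ Binomial(12, 0.278), P(Y ≤ 12) = 1 − P(X ≤ 2).
  k=0: C(12,0)·0.278^0·0.722^12 = 0.020065
  k=1: C(12,1)·0.278^1·0.722^11 = 0.092712
  k=2: C(12,2)·0.278^2·0.722^10 = 0.196339
1 − 0.309116 = 0.690884

0.6909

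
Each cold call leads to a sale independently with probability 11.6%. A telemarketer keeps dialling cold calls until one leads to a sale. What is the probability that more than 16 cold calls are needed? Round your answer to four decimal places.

Y = number of cold calls to the first success; geometric, p = 0.116.
P(Y > 16) = P(first 16 all fail) = (1−p)^16 = 0.139071

0.1391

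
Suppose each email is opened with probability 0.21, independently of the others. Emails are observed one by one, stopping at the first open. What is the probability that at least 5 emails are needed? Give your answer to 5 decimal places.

Y = number of emails to the first success; geometric, p = 0.21.
P(Y > 4) = P(first 4 all fail) = (1−p)^4 = 0.3895008

0.38950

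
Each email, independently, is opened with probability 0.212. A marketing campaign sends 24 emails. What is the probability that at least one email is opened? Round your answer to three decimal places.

0.997

P(at least one) = 1 − P(none) = 1 − (1 − 0.212)^24
= 1 − 0.00329 = 0.99671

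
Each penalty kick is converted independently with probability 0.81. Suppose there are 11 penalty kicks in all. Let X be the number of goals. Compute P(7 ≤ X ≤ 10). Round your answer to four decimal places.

X ~ Binomial(11, 0.81); P(7 ≤ X ≤ 10) = Σ C(11,k) p^k (1−p)^(11−k) over k:
  k=7: C(11,7)·0.81^7·0.19^4 = 0.098384
  k=8: C(11,8)·0.81^8·0.19^3 = 0.209713
  k=9: C(11,9)·0.81^9·0.19^2 = 0.298013
  k=10: C(11,10)·0.81^10·0.19^1 = 0.254095
Total = 0.860205

0.8602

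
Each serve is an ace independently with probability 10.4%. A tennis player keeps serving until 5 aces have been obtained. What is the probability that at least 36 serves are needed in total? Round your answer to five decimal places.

0.70289

Needing more than 35 serves ⇔ fewer than 5 successes in the first 35. With X ~ Binomial(35, 0.104), P(Y > 35) = P(X ≤ 4).
  k=0: C(35,0)·0.104^0·0.896^35 = 0.0214181
  k=1: C(35,1)·0.104^1·0.896^34 = 0.0870109
  k=2: C(35,2)·0.104^2·0.896^33 = 0.1716912
  k=3: C(35,3)·0.104^3·0.896^32 = 0.2192128
  k=4: C(35,4)·0.104^4·0.896^31 = 0.2035548
P(X ≤ 4) = 0.7028878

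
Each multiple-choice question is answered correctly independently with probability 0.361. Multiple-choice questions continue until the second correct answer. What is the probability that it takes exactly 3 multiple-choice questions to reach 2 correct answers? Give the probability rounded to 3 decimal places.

Y = trial on which the second success occurs; negative binomial, r=2, p=0.361.
P(Y=3) = C(2,1) · p^2 · (1−p)^1
= 2 · 0.13032 · 0.639 = 0.16655

0.167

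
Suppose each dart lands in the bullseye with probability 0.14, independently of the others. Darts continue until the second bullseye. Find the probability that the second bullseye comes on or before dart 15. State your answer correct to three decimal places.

0.642

Finishing within 15 darts ⇔ at least 2 successes in the first 15. With X ~ Binomial(15, 0.14), P(Y ≤ 15) = 1 − P(X ≤ 1).
  k=0: C(15,0)·0.14^0·0.86^15 = 0.10411
  k=1: C(15,1)·0.14^1·0.86^14 = 0.25421
1 − 0.35832 = 0.64168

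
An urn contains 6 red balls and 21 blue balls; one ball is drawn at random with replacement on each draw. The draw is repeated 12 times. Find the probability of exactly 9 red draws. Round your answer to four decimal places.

0.0001

X ~ Binomial(n=12, p=0.222222).
P(X=9) = C(12,9) · p^9 · (1−p)^3
= 220 · 1.3216e-06 · 0.47051 = 0.000137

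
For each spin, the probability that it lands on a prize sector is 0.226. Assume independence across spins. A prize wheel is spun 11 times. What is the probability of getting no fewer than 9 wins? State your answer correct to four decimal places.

0.0001

X ~ Binomial(11, 0.226); P(X ≥ 9) = Σ C(11,k) p^k (1−p)^(11−k) over k:
  k=9: C(11,9)·0.226^9·0.774^2 = 0.000051
  k=10: C(11,10)·0.226^10·0.774^1 = 0.000003
  k=11: C(11,11)·0.226^11·0.774^0 = 0.000000
Total = 0.000054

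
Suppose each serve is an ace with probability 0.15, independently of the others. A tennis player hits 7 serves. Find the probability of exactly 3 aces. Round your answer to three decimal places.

X ~ Binomial(n=7, p=0.15).
P(X=3) = C(7,3) · p^3 · (1−p)^4
= 35 · 0.003375 · 0.52201 = 0.06166

0.062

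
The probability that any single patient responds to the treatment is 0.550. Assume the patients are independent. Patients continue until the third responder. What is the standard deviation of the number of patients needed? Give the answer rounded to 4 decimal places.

Y = total patients until the third success; negative binomial with r=3, p=0.55.
SD(Y) = √[r(1−p)/p²] = √(4.462810) = 2.112536

2.1125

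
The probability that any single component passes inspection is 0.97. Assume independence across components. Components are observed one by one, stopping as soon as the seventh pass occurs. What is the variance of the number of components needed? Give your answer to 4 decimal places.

Y = total components until the seventh success; negative binomial with r=7, p=0.97.
Var(Y) = r(1−p)/p² = 7·0.03 / 0.97² = 0.223191

0.2232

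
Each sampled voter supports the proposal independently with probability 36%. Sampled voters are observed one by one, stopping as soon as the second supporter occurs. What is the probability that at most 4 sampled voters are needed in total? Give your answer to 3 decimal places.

Finishing within 4 sampled voters ⇔ at least 2 successes in the first 4. With X ~ Binomial(4, 0.36), P(Y ≤ 4) = 1 − P(X ≤ 1).
  k=0: C(4,0)·0.36^0·0.64^4 = 0.16777
  k=1: C(4,1)·0.36^1·0.64^3 = 0.37749
1 − 0.54526 = 0.45474

0.455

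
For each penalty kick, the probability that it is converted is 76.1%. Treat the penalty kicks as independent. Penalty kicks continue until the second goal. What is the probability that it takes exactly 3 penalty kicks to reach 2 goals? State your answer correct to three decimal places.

0.277

Y = trial on which the second success occurs; negative binomial, r=2, p=0.761.
P(Y=3) = C(2,1) · p^2 · (1−p)^1
= 2 · 0.57912 · 0.239 = 0.27682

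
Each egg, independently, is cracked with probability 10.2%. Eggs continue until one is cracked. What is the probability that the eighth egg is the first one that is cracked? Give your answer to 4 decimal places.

0.0480

Geometric (trials to first success), p = 0.102.
P(Y = 8) = (1−p)^7 · p = 0.47091 · 0.102 = 0.048032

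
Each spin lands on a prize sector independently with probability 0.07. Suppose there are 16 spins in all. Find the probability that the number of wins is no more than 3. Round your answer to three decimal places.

X ~ Binomial(16, 0.07); P(X ≤ 3) = Σ C(16,k) p^k (1−p)^(16−k) over k:
  k=0: C(16,0)·0.07^0·0.93^16 = 0.31313
  k=1: C(16,1)·0.07^1·0.93^15 = 0.37710
  k=2: C(16,2)·0.07^2·0.93^14 = 0.21288
  k=3: C(16,3)·0.07^3·0.93^13 = 0.07478
Total = 0.97789

0.978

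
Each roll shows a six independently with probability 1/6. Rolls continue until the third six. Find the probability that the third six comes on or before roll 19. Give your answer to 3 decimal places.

0.636

Finishing within 19 rolls ⇔ at least 3 successes in the first 19. With X ~ Binomial(19, 0.166667), P(Y ≤ 19) = 1 − P(X ≤ 2).
  k=0: C(19,0)·0.166667^0·0.833333^19 = 0.03130
  k=1: C(19,1)·0.166667^1·0.833333^18 = 0.11894
  k=2: C(19,2)·0.166667^2·0.833333^17 = 0.21410
1 − 0.36434 = 0.63566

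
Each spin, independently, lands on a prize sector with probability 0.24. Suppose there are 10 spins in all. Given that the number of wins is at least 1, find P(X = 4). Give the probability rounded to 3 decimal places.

0.143

X ~ Binomial(10, 0.24). Want P(X=4 | X≥1) = P(X=4) / P(X≥1).
P(X=4) = C(10,4)·0.24^4·0.76^6 = 0.13426
P(X≥1) = 1 − 0.06429 = 0.93571
Ratio = 0.13426 / 0.93571 = 0.14348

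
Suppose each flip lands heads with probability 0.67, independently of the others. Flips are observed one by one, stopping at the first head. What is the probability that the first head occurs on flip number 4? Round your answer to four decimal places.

0.0241

Geometric (trials to first success), p = 0.67.
P(Y = 4) = (1−p)^3 · p = 0.035937 · 0.67 = 0.024078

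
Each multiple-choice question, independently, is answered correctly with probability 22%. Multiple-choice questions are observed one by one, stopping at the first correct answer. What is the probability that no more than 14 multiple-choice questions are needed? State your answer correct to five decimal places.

Y = number of multiple-choice questions to the first success; geometric, p = 0.22.
P(Y ≤ 14) = 1 − (1−p)^14 = 1 − 0.0308549 = 0.9691451

0.96915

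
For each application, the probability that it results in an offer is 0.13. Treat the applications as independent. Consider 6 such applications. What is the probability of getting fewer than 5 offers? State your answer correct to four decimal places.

X ~ Binomial(6, 0.13); P(X ≤ 4) = Σ C(6,k) p^k (1−p)^(6−k) over k:
  k=0: C(6,0)·0.13^0·0.87^6 = 0.433626
  k=1: C(6,1)·0.13^1·0.87^5 = 0.388768
  k=2: C(6,2)·0.13^2·0.87^4 = 0.145230
  k=3: C(6,3)·0.13^3·0.87^3 = 0.028935
  k=4: C(6,4)·0.13^4·0.87^2 = 0.003243
Total = 0.999801

0.9998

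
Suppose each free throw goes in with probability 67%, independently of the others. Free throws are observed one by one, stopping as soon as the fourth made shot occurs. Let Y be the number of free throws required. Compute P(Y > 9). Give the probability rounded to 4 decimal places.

0.0404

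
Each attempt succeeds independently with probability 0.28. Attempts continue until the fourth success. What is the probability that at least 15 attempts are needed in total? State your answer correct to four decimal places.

Needing more than 14 attempts ⇔ fewer than 4 successes in the first 14. With X ~ Binomial(14, 0.28), P(Y > 14) = P(X ≤ 3).
  k=0: C(14,0)·0.28^0·0.72^14 = 0.010061
  k=1: C(14,1)·0.28^1·0.72^13 = 0.054778
  k=2: C(14,2)·0.28^2·0.72^12 = 0.138467
  k=3: C(14,3)·0.28^3·0.72^11 = 0.215394
P(X ≤ 3) = 0.418701

0.4187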